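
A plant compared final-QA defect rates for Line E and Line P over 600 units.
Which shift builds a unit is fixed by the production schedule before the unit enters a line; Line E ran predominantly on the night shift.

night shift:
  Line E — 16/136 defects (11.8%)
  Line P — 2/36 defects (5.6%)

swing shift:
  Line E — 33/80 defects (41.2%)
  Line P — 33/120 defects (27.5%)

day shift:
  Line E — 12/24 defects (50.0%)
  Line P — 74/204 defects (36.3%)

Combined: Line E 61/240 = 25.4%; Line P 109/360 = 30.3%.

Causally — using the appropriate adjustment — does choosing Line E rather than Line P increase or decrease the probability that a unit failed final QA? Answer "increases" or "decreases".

Within every shift level Line P has the lower rate, yet pooled Line E does — Simpson's reversal.
Nothing the line does changes shift; the imbalance is an allocation artefact. With shift also predicting the outcome, the pooled figure is confounded, and the within-stratum comparison is the causal one.
Within each level — night shift: 11.8% vs 5.6%; swing shift: 41.2% vs 27.5%; day shift: 50.0% vs 36.3% — Line P is lower every time.

increases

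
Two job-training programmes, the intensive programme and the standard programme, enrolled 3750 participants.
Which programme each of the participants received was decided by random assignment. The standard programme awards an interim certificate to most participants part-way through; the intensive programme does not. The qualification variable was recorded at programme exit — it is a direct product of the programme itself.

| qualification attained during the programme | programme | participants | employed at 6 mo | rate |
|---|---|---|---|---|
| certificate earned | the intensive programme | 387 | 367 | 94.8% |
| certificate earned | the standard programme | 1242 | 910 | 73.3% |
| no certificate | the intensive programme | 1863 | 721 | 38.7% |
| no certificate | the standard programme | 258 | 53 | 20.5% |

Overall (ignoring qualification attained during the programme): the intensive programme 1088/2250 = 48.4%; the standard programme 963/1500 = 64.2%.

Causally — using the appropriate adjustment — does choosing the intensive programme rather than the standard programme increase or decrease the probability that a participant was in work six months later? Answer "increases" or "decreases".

The qualification attained during the programme-specific comparison favours the intensive programme throughout, but the pooled figures favour the standard programme. The question is whether to condition on qualification attained during the programme.
Because the programme influences qualification attained during the programme, qualification attained during the programme is a post-treatment mediator, not a confounder. Stratifying on it would bias the estimate; the causal effect is the crude pooled difference.
Pooled: the intensive programme 48.4% vs the standard programme 64.2%; the standard programme is higher overall.

decreases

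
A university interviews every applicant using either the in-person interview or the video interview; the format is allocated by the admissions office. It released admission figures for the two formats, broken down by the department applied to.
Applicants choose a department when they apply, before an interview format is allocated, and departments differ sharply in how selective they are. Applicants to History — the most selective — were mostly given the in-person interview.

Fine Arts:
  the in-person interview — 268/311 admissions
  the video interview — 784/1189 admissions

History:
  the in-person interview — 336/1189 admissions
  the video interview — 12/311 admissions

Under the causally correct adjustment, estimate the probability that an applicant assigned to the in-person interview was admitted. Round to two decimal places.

The department-specific comparison favours the in-person interview throughout, but the pooled figures favour the video interview. The question is whether to condition on department.
Since department is a pre-existing factor (not a product of the interview format) and it affects the outcome on its own, it is a confounder. The stratified rates, not the pooled rate, identify the causal effect.
Standardising the in-person interview to the population department mix: 0.500·268/311 + 0.500·336/1189 = 0.572.

0.57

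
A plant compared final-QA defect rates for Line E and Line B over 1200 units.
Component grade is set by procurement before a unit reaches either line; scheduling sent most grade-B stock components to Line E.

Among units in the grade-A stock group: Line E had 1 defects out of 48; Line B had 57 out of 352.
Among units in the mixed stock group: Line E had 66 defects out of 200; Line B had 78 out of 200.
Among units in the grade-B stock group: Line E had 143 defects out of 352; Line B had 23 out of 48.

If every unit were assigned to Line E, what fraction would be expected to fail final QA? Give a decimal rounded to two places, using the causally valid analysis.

The component grade-specific comparison favours Line E throughout, but the pooled figures favour Line B. The question is whether to condition on component grade.
Here component grade is a common cause — it drives both which line a case falls under and the outcome. The crude comparison mixes populations; the stratum-specific rates are the causally relevant ones.
Standardising Line E to the population component grade mix: 0.333·1/48 + 0.333·66/200 + 0.333·143/352 = 0.252.

0.25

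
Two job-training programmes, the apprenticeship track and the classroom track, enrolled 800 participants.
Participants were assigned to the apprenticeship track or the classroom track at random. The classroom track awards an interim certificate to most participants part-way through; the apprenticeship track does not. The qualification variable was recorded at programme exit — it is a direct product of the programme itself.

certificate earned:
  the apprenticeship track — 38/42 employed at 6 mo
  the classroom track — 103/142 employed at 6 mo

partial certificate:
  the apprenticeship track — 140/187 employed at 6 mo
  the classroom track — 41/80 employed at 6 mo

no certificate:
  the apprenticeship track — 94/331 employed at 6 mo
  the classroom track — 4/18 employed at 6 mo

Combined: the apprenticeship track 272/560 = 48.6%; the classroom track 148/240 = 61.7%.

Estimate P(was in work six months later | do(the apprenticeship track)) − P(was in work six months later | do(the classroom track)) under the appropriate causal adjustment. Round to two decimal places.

Within every qualification attained during the programme level the apprenticeship track has the higher rate, yet pooled the classroom track does — Simpson's reversal.
Qualification attained during the programme is downstream of the programme. One should not condition on a consequence of treatment, so the overall rates are the right comparison.
The causal difference is the pooled difference: 0.486 − 0.617 = -0.131.

-0.13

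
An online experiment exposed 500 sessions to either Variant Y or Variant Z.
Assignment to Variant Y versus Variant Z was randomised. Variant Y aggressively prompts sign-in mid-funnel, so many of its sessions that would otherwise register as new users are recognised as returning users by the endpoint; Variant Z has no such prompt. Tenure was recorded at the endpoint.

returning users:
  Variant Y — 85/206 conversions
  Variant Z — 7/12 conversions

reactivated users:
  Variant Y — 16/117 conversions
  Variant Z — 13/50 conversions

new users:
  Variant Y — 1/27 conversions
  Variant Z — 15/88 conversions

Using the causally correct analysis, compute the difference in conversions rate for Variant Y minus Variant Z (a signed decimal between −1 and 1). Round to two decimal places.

+0.06

The user tenure-specific comparison favours Variant Z throughout, but the pooled figures favour Variant Y. The question is whether to condition on user tenure.
Stratifying would compare variants among sessions the variants themselves sorted into user tenure groups — a form of selection on an intermediate. The unconditioned pooled rates give the total causal effect.
The causal difference is the pooled difference: 0.291 − 0.233 = +0.058.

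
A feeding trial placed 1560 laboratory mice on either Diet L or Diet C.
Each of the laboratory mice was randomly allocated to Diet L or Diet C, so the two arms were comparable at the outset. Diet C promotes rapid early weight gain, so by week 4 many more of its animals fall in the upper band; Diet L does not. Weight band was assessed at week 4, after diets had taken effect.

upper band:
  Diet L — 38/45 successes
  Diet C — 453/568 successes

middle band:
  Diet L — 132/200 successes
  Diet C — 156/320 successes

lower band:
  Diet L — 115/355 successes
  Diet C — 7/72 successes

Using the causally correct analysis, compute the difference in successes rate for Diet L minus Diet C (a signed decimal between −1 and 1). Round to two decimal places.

-0.17

The distribution of week-4 weight band is itself part of what the diet does — it is an intermediate outcome. Holding it fixed would remove that part of the effect; the total effect is the pooled difference.
The causal difference is the pooled difference: 0.475 − 0.642 = -0.167.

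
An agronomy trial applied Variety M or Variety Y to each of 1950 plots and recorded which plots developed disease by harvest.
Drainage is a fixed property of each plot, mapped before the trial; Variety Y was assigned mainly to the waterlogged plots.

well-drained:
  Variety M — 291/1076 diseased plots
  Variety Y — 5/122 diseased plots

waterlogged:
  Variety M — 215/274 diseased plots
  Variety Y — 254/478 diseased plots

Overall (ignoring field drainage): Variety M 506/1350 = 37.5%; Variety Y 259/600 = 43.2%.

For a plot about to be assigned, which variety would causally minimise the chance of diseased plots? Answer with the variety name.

Variety Y

Field drainage differs across varietys for reasons unrelated to any effect of the variety itself, and it separately predicts the outcome — a classic confounder. We must compare within field drainage levels.
Within each level — well-drained: 27.0% vs 4.1%; waterlogged: 78.5% vs 53.1% — Variety Y is lower every time.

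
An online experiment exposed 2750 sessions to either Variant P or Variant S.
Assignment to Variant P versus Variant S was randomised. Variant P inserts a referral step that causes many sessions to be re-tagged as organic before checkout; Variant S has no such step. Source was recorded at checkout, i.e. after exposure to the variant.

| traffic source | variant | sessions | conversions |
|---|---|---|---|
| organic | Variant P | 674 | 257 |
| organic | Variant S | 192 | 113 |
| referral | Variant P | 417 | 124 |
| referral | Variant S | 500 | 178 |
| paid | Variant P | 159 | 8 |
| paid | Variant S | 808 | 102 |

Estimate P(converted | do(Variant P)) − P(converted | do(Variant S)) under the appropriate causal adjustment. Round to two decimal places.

The traffic source-specific comparison favours Variant S throughout, but the pooled figures favour Variant P. The question is whether to condition on traffic source.
Traffic source here is a post-treatment variable shaped by the variant; conditioning on it would introduce bias rather than remove it. The overall comparison is the causal one.
The causal difference is the pooled difference: 0.311 − 0.262 = +0.049.

+0.05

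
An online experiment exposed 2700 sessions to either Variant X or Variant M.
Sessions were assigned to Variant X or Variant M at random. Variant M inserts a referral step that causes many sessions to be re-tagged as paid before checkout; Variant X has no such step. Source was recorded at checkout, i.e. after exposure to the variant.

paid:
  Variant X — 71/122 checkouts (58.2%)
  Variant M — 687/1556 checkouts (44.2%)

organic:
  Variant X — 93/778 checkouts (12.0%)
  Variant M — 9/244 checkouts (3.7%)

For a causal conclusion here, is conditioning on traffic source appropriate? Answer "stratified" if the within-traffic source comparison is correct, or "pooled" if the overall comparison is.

pooled

Variant X is higher inside every traffic source stratum but Variant M is higher in aggregate. Whether to stratify depends on how traffic source relates to the variant.
Traffic source lies on the pathway variant → traffic source → outcome, so adjusting for it blocks the indirect effect. For the total causal effect of variant, use the unadjusted pooled rates.
Pooled: Variant X 18.2% vs Variant M 38.7%; Variant M is higher overall.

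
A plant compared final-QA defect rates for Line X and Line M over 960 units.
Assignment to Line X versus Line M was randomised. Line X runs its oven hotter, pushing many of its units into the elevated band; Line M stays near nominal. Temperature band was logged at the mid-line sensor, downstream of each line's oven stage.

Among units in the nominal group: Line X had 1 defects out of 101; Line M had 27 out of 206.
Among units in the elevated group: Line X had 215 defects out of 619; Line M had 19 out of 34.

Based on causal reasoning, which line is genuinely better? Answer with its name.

Line M

Line X is lower inside every in-process temperature band stratum but Line M is lower in aggregate. Whether to stratify depends on how in-process temperature band relates to the line.
Because the line influences in-process temperature band, in-process temperature band is a post-treatment mediator, not a confounder. Stratifying on it would bias the estimate; the causal effect is the crude pooled difference.
Pooled: Line X 30.0% vs Line M 19.2%; Line M is lower overall.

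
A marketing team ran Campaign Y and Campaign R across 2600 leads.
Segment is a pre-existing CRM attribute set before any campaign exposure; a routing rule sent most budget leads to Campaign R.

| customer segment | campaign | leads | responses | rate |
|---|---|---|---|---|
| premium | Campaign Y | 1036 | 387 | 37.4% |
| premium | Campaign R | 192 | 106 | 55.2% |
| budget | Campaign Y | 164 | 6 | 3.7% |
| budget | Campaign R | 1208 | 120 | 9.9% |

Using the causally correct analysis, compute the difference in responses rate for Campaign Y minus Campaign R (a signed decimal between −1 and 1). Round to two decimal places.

-0.12

Campaign R is higher inside every customer segment stratum but Campaign Y is higher in aggregate. Whether to stratify depends on how customer segment relates to the campaign.
Nothing the campaign does changes customer segment; the imbalance is an allocation artefact. With customer segment also predicting the outcome, the pooled figure is confounded, and the within-stratum comparison is the causal one.
Adjusting over the population distribution of customer segment: 0.472·(0.374−0.552) + 0.528·(0.037−0.099) = -0.117.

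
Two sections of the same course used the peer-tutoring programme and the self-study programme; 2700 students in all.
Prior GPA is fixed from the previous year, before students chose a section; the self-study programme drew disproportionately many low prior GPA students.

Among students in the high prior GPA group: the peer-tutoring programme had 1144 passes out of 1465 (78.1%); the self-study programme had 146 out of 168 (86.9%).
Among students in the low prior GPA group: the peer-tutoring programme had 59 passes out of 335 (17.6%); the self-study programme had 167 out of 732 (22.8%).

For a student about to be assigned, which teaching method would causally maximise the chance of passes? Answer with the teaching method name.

the self-study programme

Prior GPA band differs across teaching methods for reasons unrelated to any effect of the teaching method itself, and it separately predicts the outcome — a classic confounder. We must compare within prior GPA band levels.
Within each level — high prior GPA: 78.1% vs 86.9%; low prior GPA: 17.6% vs 22.8% — the self-study programme is higher every time.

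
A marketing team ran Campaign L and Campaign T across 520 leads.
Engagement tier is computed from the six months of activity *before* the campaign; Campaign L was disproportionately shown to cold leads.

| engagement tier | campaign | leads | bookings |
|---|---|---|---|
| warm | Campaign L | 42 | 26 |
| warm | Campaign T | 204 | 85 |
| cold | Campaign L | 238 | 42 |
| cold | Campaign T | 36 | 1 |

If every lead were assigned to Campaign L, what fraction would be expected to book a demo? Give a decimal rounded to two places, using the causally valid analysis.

Within every engagement tier level Campaign L has the higher rate, yet pooled Campaign T does — Simpson's reversal.
Engagement tier is set before the campaign has any effect — it is not caused by the campaign — and it independently drives the outcome. That makes it a confounder, so the causal comparison is within engagement tier levels.
Standardising Campaign L to the population engagement tier mix: 0.473·26/42 + 0.527·42/238 = 0.386.

0.39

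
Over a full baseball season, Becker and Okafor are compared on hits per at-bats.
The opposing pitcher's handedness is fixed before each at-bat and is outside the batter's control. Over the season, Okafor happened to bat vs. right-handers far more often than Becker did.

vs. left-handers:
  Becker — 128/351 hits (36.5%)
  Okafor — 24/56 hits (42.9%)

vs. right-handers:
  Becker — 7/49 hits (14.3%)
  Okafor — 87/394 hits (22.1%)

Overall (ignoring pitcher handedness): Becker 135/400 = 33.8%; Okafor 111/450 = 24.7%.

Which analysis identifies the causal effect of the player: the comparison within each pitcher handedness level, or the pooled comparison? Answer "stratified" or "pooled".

stratified

Pitcher handedness is set before the player has any effect — it is not caused by the player — and it independently drives the outcome. That makes it a confounder, so the causal comparison is within pitcher handedness levels.
Within each level — vs. left-handers: 36.5% vs 42.9%; vs. right-handers: 14.3% vs 22.1% — Okafor is higher every time.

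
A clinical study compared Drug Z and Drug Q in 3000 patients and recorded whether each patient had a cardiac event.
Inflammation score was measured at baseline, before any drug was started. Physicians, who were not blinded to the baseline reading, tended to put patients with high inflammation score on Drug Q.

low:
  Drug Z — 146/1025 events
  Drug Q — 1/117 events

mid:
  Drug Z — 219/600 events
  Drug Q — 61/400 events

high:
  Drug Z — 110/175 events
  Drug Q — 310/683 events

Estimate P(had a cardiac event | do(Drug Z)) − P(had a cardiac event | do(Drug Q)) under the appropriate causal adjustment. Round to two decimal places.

The imbalance in inflammation score arose from how patients were allocated, not from anything the drug did; and inflammation score independently affects the outcome. The pooled gap is confounded — condition on inflammation score.
Adjusting over the population distribution of inflammation score: 0.381·(0.142−0.009) + 0.333·(0.365−0.152) + 0.286·(0.629−0.454) = +0.172.

+0.17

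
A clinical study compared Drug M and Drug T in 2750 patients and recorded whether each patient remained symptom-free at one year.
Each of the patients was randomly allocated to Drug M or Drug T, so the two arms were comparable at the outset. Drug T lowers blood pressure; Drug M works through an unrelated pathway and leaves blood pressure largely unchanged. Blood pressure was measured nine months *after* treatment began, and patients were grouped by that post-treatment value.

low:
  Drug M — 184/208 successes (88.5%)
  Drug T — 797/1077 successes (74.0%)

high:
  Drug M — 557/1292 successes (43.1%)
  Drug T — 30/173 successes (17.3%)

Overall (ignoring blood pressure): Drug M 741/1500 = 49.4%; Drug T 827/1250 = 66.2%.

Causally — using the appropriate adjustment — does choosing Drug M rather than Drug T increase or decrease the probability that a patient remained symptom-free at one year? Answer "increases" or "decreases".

The blood pressure-specific comparison favours Drug M throughout, but the pooled figures favour Drug T. The question is whether to condition on blood pressure.
The distribution of blood pressure is itself part of what the drug does — it is an intermediate outcome. Holding it fixed would remove that part of the effect; the total effect is the pooled difference.
Pooled: Drug M 49.4% vs Drug T 66.2%; Drug T is higher overall.

decreases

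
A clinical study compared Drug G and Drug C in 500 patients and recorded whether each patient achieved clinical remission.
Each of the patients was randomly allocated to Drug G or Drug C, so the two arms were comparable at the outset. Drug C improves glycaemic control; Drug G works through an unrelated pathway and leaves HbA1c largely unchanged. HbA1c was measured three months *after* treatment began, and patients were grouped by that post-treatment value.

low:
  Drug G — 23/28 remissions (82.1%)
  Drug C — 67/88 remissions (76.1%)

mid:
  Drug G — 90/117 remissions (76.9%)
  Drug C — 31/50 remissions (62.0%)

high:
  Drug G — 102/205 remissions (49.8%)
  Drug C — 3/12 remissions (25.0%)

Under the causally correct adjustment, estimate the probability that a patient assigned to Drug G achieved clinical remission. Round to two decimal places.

Stratifying would compare drugs among patients the drugs themselves sorted into HbA1c groups — a form of selection on an intermediate. The unconditioned pooled rates give the total causal effect.
So P(outcome | do(Drug G)) is just the pooled rate for Drug G: 215/350 = 0.614.

0.61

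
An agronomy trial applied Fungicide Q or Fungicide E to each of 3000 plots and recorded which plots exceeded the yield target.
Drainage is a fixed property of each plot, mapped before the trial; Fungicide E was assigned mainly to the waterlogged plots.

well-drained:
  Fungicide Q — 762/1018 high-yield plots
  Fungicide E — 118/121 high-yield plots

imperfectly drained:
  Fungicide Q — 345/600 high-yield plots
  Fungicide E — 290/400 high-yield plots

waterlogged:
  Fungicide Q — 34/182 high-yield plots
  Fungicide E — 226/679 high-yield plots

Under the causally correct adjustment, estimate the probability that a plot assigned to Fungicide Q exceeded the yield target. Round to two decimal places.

Field drainage satisfies the back-door criterion: it is not a descendant of the fungicide, and it blocks the spurious path from fungicide to outcome. Adjusting for it (i.e., using the within-field drainage rates) gives the causal effect.
Standardising Fungicide Q to the population field drainage mix: 0.380·762/1018 + 0.333·345/600 + 0.287·34/182 = 0.529.

0.53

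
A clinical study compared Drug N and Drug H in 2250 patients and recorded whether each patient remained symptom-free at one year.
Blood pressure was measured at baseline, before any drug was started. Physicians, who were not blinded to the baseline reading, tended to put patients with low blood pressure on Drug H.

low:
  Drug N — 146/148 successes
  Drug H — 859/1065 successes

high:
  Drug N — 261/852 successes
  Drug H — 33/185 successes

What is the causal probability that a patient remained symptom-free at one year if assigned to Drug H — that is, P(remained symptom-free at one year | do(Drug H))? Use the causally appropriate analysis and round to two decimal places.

Blood pressure satisfies the back-door criterion: it is not a descendant of the drug, and it blocks the spurious path from drug to outcome. Adjusting for it (i.e., using the within-blood pressure rates) gives the causal effect.
Standardising Drug H to the population blood pressure mix: 0.539·859/1065 + 0.461·33/185 = 0.517.

0.52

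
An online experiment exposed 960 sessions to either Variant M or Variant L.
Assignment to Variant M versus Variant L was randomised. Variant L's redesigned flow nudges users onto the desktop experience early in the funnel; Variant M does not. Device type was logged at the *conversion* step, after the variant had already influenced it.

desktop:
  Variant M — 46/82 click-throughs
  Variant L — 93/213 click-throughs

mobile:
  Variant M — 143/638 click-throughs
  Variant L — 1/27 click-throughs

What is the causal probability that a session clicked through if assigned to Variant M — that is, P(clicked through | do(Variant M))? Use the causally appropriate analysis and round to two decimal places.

0.26

The stratified and pooled comparisons disagree (Variant M wins within each device type; Variant L wins overall), so the answer turns on the causal role of device type.
Device type is recorded after the variant and is itself shifted by it — it sits on the causal path from variant to outcome. Conditioning on a mediator would strip out part of the effect we want; the pooled comparison gives the total causal effect.
So P(outcome | do(Variant M)) is just the pooled rate for Variant M: 189/720 = 0.263.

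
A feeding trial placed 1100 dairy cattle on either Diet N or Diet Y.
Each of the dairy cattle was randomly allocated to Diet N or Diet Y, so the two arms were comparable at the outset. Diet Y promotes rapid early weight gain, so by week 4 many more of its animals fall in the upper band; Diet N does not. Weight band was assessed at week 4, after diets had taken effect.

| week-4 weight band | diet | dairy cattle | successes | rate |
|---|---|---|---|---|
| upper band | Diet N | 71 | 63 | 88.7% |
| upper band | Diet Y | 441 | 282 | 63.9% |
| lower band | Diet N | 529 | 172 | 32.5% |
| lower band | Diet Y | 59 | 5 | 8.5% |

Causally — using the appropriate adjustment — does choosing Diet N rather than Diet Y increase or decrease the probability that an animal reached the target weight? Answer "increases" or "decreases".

decreases

Week-4 weight band lies on the pathway diet → week-4 weight band → outcome, so adjusting for it blocks the indirect effect. For the total causal effect of diet, use the unadjusted pooled rates.
Pooled: Diet N 39.2% vs Diet Y 57.4%; Diet Y is higher overall.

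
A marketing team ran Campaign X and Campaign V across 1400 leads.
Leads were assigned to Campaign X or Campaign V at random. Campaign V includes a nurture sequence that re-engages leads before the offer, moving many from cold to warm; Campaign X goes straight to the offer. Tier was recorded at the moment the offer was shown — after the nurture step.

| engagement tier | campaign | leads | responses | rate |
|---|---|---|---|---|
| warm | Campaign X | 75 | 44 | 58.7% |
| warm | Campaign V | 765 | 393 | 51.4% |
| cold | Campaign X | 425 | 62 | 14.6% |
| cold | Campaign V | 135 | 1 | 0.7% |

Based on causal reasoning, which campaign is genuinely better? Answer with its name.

Because the campaign influences engagement tier, engagement tier is a post-treatment mediator, not a confounder. Stratifying on it would bias the estimate; the causal effect is the crude pooled difference.
Pooled: Campaign X 21.2% vs Campaign V 43.8%; Campaign V is higher overall.

Campaign V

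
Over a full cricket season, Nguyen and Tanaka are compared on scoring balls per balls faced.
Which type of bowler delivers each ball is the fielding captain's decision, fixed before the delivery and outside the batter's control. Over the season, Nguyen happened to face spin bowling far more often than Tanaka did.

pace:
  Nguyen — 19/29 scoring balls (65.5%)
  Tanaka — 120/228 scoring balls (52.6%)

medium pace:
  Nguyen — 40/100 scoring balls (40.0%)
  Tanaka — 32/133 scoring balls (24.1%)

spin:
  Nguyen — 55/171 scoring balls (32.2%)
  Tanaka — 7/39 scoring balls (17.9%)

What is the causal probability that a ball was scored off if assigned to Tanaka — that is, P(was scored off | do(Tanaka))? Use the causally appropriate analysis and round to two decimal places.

0.33

The stratified and pooled comparisons disagree (Nguyen wins within each bowling type; Tanaka wins overall), so the answer turns on the causal role of bowling type.
Nothing the player does changes bowling type; the imbalance is an allocation artefact. With bowling type also predicting the outcome, the pooled figure is confounded, and the within-stratum comparison is the causal one.
Standardising Tanaka to the population bowling type mix: 0.367·120/228 + 0.333·32/133 + 0.300·7/39 = 0.327.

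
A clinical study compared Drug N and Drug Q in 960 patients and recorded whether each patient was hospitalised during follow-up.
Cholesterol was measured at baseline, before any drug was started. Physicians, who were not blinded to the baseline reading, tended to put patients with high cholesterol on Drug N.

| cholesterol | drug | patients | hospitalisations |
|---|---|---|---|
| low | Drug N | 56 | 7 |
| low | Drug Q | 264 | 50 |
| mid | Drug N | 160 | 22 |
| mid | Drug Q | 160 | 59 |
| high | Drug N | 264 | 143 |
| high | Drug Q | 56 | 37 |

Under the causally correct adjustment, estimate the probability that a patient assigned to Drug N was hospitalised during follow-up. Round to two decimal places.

0.27

Nothing the drug does changes cholesterol; the imbalance is an allocation artefact. With cholesterol also predicting the outcome, the pooled figure is confounded, and the within-stratum comparison is the causal one.
Standardising Drug N to the population cholesterol mix: 0.333·7/56 + 0.333·22/160 + 0.333·143/264 = 0.268.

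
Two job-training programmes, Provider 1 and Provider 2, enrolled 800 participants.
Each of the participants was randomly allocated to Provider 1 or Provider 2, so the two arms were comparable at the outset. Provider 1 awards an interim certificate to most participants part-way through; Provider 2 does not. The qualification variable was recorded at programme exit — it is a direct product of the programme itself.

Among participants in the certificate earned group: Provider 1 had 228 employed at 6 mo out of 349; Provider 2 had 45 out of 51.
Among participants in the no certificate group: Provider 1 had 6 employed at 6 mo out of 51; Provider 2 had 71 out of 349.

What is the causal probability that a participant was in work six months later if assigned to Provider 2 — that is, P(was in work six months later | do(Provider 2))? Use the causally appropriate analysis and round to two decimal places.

0.29

Because the programme influences qualification attained during the programme, qualification attained during the programme is a post-treatment mediator, not a confounder. Stratifying on it would bias the estimate; the causal effect is the crude pooled difference.
So P(outcome | do(Provider 2)) is just the pooled rate for Provider 2: 116/400 = 0.290.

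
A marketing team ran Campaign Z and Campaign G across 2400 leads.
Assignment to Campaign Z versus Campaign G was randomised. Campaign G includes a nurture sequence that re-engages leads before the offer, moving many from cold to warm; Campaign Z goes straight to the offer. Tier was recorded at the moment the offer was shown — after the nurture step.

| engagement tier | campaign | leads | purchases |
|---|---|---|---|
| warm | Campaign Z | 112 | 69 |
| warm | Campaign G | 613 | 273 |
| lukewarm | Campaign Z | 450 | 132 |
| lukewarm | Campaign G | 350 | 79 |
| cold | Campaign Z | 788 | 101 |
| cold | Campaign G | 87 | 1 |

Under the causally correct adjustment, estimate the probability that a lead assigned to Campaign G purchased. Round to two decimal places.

Within every engagement tier level Campaign Z has the higher rate, yet pooled Campaign G does — Simpson's reversal.
Because the campaign influences engagement tier, engagement tier is a post-treatment mediator, not a confounder. Stratifying on it would bias the estimate; the causal effect is the crude pooled difference.
So P(outcome | do(Campaign G)) is just the pooled rate for Campaign G: 353/1050 = 0.336.

0.34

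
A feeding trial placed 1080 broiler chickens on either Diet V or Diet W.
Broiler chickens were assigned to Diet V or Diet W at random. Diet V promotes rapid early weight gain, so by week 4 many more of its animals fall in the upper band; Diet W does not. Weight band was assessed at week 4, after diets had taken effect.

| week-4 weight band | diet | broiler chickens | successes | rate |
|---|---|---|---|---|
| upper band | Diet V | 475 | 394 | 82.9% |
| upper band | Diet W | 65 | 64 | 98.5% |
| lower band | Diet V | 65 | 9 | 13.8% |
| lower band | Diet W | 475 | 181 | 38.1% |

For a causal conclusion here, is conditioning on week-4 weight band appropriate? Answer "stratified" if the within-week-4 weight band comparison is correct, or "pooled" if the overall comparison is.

The stratified and pooled comparisons disagree (Diet W wins within each week-4 weight band; Diet V wins overall), so the answer turns on the causal role of week-4 weight band.
Week-4 weight band here is a post-treatment variable shaped by the diet; conditioning on it would introduce bias rather than remove it. The overall comparison is the causal one.
Pooled: Diet V 74.6% vs Diet W 45.4%; Diet V is higher overall.

pooled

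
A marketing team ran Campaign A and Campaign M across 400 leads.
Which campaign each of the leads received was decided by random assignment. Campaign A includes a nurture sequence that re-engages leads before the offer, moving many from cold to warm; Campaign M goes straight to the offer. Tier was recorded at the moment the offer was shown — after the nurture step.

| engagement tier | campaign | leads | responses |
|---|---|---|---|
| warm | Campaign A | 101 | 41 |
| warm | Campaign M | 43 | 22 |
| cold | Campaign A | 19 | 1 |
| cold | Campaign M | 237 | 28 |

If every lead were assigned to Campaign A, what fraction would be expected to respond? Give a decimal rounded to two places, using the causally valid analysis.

0.35

Campaign M is higher inside every engagement tier stratum but Campaign A is higher in aggregate. Whether to stratify depends on how engagement tier relates to the campaign.
Engagement tier is recorded after the campaign and is itself shifted by it — it sits on the causal path from campaign to outcome. Conditioning on a mediator would strip out part of the effect we want; the pooled comparison gives the total causal effect.
So P(outcome | do(Campaign A)) is just the pooled rate for Campaign A: 42/120 = 0.350.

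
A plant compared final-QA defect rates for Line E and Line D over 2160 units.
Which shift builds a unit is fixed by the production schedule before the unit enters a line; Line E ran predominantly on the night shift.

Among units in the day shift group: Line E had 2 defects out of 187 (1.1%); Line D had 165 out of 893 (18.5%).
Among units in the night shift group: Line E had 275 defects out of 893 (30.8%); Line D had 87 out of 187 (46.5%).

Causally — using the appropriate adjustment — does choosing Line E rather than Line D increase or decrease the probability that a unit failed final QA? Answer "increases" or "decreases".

Shift differs across lines for reasons unrelated to any effect of the line itself, and it separately predicts the outcome — a classic confounder. We must compare within shift levels.
Within each level — day shift: 1.1% vs 18.5%; night shift: 30.8% vs 46.5% — Line E is lower every time.

decreases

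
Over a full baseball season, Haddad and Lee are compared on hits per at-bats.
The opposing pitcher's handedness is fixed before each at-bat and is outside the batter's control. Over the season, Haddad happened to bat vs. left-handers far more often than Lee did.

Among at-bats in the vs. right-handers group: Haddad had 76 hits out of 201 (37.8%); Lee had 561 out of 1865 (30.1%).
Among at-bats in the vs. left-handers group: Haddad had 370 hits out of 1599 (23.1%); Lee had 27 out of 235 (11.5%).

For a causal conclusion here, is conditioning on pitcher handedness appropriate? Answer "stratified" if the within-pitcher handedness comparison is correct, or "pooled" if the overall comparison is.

stratified

Since pitcher handedness is a pre-existing factor (not a product of the player) and it affects the outcome on its own, it is a confounder. The stratified rates, not the pooled rate, identify the causal effect.
Within each level — vs. right-handers: 37.8% vs 30.1%; vs. left-handers: 23.1% vs 11.5% — Haddad is higher every time.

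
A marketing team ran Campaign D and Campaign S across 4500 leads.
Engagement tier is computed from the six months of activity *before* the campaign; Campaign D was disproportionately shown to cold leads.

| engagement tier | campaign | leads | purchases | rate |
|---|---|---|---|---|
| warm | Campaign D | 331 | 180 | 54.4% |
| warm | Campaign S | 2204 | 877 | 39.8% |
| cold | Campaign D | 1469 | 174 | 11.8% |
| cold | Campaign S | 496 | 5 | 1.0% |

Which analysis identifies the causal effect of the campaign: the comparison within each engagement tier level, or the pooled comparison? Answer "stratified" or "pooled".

stratified

Engagement tier satisfies the back-door criterion: it is not a descendant of the campaign, and it blocks the spurious path from campaign to outcome. Adjusting for it (i.e., using the within-engagement tier rates) gives the causal effect.
Within each level — warm: 54.4% vs 39.8%; cold: 11.8% vs 1.0% — Campaign D is higher every time.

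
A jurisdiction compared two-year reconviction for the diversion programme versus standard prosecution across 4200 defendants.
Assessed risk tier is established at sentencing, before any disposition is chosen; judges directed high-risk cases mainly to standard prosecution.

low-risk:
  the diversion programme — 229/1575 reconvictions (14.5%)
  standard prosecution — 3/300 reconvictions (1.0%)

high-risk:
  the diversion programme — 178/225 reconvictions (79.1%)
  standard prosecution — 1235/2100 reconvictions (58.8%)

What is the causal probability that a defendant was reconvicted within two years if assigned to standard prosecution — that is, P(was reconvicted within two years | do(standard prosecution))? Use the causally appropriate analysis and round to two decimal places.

0.33

Nothing the disposition does changes assessed risk tier; the imbalance is an allocation artefact. With assessed risk tier also predicting the outcome, the pooled figure is confounded, and the within-stratum comparison is the causal one.
Standardising standard prosecution to the population assessed risk tier mix: 0.446·3/300 + 0.554·1235/2100 = 0.330.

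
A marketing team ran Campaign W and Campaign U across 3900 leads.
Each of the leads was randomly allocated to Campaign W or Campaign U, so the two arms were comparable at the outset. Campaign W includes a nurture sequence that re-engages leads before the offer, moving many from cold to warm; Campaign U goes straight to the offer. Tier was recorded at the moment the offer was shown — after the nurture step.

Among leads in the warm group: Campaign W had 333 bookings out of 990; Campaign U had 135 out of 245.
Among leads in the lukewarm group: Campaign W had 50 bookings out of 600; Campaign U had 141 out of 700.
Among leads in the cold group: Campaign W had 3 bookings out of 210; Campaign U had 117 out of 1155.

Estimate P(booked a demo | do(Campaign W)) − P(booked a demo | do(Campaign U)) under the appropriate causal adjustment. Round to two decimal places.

+0.03

Engagement tier is downstream of the campaign. One should not condition on a consequence of treatment, so the overall rates are the right comparison.
The causal difference is the pooled difference: 0.214 − 0.187 = +0.027.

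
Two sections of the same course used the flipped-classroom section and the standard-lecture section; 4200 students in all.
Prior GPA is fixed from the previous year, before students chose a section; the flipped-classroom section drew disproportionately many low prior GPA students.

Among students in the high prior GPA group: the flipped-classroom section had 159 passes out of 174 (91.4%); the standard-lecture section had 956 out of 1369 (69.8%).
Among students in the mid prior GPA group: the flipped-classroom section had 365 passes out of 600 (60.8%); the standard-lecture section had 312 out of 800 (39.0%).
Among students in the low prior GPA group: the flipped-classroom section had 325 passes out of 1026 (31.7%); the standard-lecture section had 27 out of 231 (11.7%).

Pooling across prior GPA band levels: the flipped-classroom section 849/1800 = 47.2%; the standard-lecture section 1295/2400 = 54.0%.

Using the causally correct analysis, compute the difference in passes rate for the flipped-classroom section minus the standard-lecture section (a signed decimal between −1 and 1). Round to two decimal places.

+0.21

The imbalance in prior GPA band arose from how students were allocated, not from anything the teaching method did; and prior GPA band independently affects the outcome. The pooled gap is confounded — condition on prior GPA band.
Adjusting over the population distribution of prior GPA band: 0.367·(0.914−0.698) + 0.333·(0.608−0.390) + 0.299·(0.317−0.117) = +0.212.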